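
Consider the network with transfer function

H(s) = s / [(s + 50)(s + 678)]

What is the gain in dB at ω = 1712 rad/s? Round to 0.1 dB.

At s = jω = j1712:
zero at origin: s = j1712 → |·| = 1712, ∠ = 90.00°
pole (s+50): 50 + j1712 → |·| = √(50²+1712²) = √2933444 ≈ 1712.7, ∠ = arctan(1712/50) ≈ 88.33°
pole (s+678): 678 + j1712 → |·| = √(678²+1712²) = √3390628 ≈ 1841.4, ∠ = arctan(1712/678) ≈ 68.40°
|H| = 1 · 1712 / 3.1538e+06 ≈ 0.00054284
Gain = 20 log₁₀(0.00054284) ≈ -65.31 dB

-65.3 dB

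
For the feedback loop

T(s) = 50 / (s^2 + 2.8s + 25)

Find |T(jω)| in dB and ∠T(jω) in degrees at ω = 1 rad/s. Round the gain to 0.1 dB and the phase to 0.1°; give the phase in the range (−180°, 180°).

At s = jω = j1:
quadratic: (j1)² + 2.8·j1 + 25 = 24 + j2.8 → |·| ≈ 24.163, ∠ ≈ 6.65°
|T| = 50 / 24.163 ≈ 2.0693
Gain = 20 log₁₀(2.0693) ≈ 6.32 dB
∠T = 0.00° − 6.65° = -6.65°

6.3 dB, -6.7°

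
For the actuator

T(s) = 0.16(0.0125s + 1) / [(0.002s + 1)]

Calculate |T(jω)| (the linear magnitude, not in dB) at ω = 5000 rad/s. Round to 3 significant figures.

0.995

At ω = 5000 rad/s:
zero (1 + j5000·0.0125) = 1 + j62.5 → |·| ≈ 62.508, ∠ ≈ 89.08°
pole (1 + j5000·0.002) = 1 + j10 → |·| ≈ 10.05, ∠ ≈ 84.29°
|T| = 0.16 · 62.508 / (10.05) ≈ 0.99515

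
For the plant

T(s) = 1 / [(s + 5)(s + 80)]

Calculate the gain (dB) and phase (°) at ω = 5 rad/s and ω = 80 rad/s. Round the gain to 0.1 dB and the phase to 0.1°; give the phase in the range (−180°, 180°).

At s = jω = j5:
pole (s+5): 5 + j5 → |·| = √(5²+5²) = √50 ≈ 7.0711, ∠ = arctan(5/5) ≈ 45.00°
pole (s+80): 80 + j5 → |·| = √(80²+5²) = √6425 ≈ 80.156, ∠ = arctan(5/80) ≈ 3.58°
|T| = 1 / 566.79 ≈ 0.0017643
Gain = 20 log₁₀(0.0017643) ≈ -55.07 dB
∠T = 0.00° − 48.58° = -48.58°

At s = jω = j80:
pole (s+5): 5 + j80 → |·| = √(5²+80²) = √6425 ≈ 80.156, ∠ = arctan(80/5) ≈ 86.42°
pole (s+80): 80 + j80 → |·| = √(80²+80²) = √12800 ≈ 113.14, ∠ = arctan(80/80) ≈ 45.00°
|T| = 1 / 9068.8 ≈ 0.00011027
Gain = 20 log₁₀(0.00011027) ≈ -79.15 dB
∠T = 0.00° − 131.42° = -131.42°

ω = 5: -55.1 dB, -48.6°; ω = 80: -79.2 dB, -131.4°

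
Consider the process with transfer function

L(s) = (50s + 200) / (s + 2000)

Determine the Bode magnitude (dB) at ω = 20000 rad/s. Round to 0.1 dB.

Substitute s = j20000:
Numerator: 50(j20000) + 200 = 200 + j1000000
Denominator: (j20000) + 2000 = 2000 + j20000
|N| = √(200² + 1000000²) ≈ 1e+06, ∠N ≈ 89.99°
|D| = √(2000² + 20000²) ≈ 20100, ∠D ≈ 84.29°
|L| = 1e+06 / 20100 ≈ 49.751
Gain = 20 log₁₀(49.751) ≈ 33.94 dB

33.9 dB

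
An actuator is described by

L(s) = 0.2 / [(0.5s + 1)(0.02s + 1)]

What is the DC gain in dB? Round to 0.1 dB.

L(0) = 0.2 · 1 / 1 = 0.2
20 log₁₀(0.2) ≈ -13.98 dB

-14.0 dB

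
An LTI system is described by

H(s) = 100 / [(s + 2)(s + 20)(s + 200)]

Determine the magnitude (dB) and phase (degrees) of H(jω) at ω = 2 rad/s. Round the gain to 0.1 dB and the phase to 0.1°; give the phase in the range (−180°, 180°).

At s = jω = j2:
pole (s+2): 2 + j2 → |·| = √(2²+2²) = √8 ≈ 2.8284, ∠ = arctan(2/2) ≈ 45.00°
pole (s+20): 20 + j2 → |·| = √(20²+2²) = √404 ≈ 20.1, ∠ = arctan(2/20) ≈ 5.71°
pole (s+200): 200 + j2 → |·| = √(200²+2²) = √40004 ≈ 200.01, ∠ = arctan(2/200) ≈ 0.57°
|H| = 100 / 11371 ≈ 0.0087943
Gain = 20 log₁₀(0.0087943) ≈ -41.12 dB
∠H = 0.00° − 51.28° = -51.28°

-41.1 dB, -51.3°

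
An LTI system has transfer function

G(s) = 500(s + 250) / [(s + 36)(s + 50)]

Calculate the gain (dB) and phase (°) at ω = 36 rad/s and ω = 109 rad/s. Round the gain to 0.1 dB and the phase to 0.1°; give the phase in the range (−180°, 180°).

ω = 36: 32.1 dB, -72.6°; ω = 109: 19.9 dB, -113.5°

At s = jω = j36:
zero (s+250): 250 + j36 → |·| = √(250²+36²) = √63796 ≈ 252.58, ∠ = arctan(36/250) ≈ 8.19°
pole (s+36): 36 + j36 → |·| = √(36²+36²) = √2592 ≈ 50.912, ∠ = arctan(36/36) ≈ 45.00°
pole (s+50): 50 + j36 → |·| = √(50²+36²) = √3796 ≈ 61.612, ∠ = arctan(36/50) ≈ 35.75°
|G| = 500 · 252.58 / 3136.8 ≈ 40.261
Gain = 20 log₁₀(40.261) ≈ 32.10 dB
∠G = 8.19° − 80.75° = -72.56°

At s = jω = j109:
zero (s+250): 250 + j109 → |·| = √(250²+109²) = √74381 ≈ 272.73, ∠ = arctan(109/250) ≈ 23.56°
pole (s+36): 36 + j109 → |·| = √(36²+109²) = √13177 ≈ 114.79, ∠ = arctan(109/36) ≈ 71.72°
pole (s+50): 50 + j109 → |·| = √(50²+109²) = √14381 ≈ 119.92, ∠ = arctan(109/50) ≈ 65.36°
|G| = 500 · 272.73 / 13766 ≈ 9.9059
Gain = 20 log₁₀(9.9059) ≈ 19.92 dB
∠G = 23.56° − 137.08° = -113.52°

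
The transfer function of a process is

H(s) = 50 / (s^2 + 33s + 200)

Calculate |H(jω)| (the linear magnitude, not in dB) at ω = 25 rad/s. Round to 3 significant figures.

0.0539

Substitute s = j25:
Numerator: 50 = 50 + j0
Denominator: (j25)^2 + 33(j25) + 200 = -425 + j825
|N| = √(50² + 0²) ≈ 50, ∠N ≈ 0.00°
|D| = √(425² + 825²) ≈ 928.04, ∠D ≈ 117.26°
|H| = 50 / 928.04 ≈ 0.053877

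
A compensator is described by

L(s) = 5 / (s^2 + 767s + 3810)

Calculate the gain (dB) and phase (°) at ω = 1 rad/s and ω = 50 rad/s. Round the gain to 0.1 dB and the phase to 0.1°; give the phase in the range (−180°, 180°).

ω = 1: -57.8 dB, -11.4°; ω = 50: -77.7 dB, -88.0°

Substitute s = j1:
Numerator: 5 = 5 + j0
Denominator: (j1)^2 + 767(j1) + 3810 = 3809 + j767
|N| = √(5² + 0²) ≈ 5, ∠N ≈ 0.00°
|D| = √(3809² + 767²) ≈ 3885.5, ∠D ≈ 11.39°
|L| = 5 / 3885.5 ≈ 0.0012868
Gain = 20 log₁₀(0.0012868) ≈ -57.81 dB
∠L = 0.00° − 11.39° = -11.39°

Substitute s = j50:
Numerator: 5 = 5 + j0
Denominator: (j50)^2 + 767(j50) + 3810 = 1310 + j38350
|N| = √(5² + 0²) ≈ 5, ∠N ≈ 0.00°
|D| = √(1310² + 38350²) ≈ 38372, ∠D ≈ 88.04°
|L| = 5 / 38372 ≈ 0.0001303
Gain = 20 log₁₀(0.0001303) ≈ -77.70 dB
∠L = 0.00° − 88.04° = -88.04°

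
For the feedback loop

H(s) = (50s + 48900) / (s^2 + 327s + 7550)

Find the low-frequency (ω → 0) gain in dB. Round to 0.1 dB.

16.2 dB

H(0) = 48900 / 7550 ≈ 6.4768
20 log₁₀(6.4768) ≈ 16.23 dB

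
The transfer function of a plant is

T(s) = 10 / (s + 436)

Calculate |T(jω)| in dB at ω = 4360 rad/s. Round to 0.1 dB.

Substitute s = j4360:
Numerator: 10 = 10 + j0
Denominator: (j4360) + 436 = 436 + j4360
|N| = √(10² + 0²) ≈ 10, ∠N ≈ 0.00°
|D| = √(436² + 4360²) ≈ 4381.7, ∠D ≈ 84.29°
|T| = 10 / 4381.7 ≈ 0.0022822
Gain = 20 log₁₀(0.0022822) ≈ -52.83 dB

-52.8 dB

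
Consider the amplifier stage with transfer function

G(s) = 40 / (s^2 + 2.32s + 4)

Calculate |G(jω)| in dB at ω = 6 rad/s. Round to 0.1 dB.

At s = jω = j6:
quadratic: (j6)² + 2.32·j6 + 4 = -32 + j13.92 → |·| ≈ 34.897, ∠ ≈ 156.49°
|G| = 40 / 34.897 ≈ 1.1462
Gain = 20 log₁₀(1.1462) ≈ 1.19 dB

1.2 dB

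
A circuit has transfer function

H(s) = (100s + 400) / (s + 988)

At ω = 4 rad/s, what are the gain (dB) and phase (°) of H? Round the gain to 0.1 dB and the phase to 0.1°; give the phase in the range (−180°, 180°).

-4.8 dB, 44.8°

Substitute s = j4:
Numerator: 100(j4) + 400 = 400 + j400
Denominator: (j4) + 988 = 988 + j4
|N| = √(400² + 400²) ≈ 565.69, ∠N ≈ 45.00°
|D| = √(988² + 4²) ≈ 988.01, ∠D ≈ 0.23°
|H| = 565.69 / 988.01 ≈ 0.57255
Gain = 20 log₁₀(0.57255) ≈ -4.84 dB
∠H = 45.00° − 0.23° = 44.77°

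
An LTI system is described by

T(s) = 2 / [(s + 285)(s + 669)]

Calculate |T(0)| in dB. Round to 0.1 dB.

-99.6 dB

T(0) = 2 / (285·669) ≈ 1.049e-05
20 log₁₀(1.049e-05) ≈ -99.58 dB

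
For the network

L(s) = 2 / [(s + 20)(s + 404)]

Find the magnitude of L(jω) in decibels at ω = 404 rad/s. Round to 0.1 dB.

-101.3 dB

At s = jω = j404:
pole (s+20): 20 + j404 → |·| = √(20²+404²) = √163616 ≈ 404.49, ∠ = arctan(404/20) ≈ 87.17°
pole (s+404): 404 + j404 → |·| = √(404²+404²) = √326432 ≈ 571.34, ∠ = arctan(404/404) ≈ 45.00°
|L| = 2 / 2.311e+05 ≈ 8.6543e-06
Gain = 20 log₁₀(8.6543e-06) ≈ -101.26 dB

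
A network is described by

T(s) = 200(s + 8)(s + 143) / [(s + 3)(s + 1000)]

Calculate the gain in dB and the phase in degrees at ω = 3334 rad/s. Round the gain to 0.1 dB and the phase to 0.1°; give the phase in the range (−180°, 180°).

45.7 dB, 14.2°

At s = jω = j3334:
zero (s+8): 8 + j3334 → |·| = √(8²+3334²) = √11115620 ≈ 3334, ∠ = arctan(3334/8) ≈ 89.86°
zero (s+143): 143 + j3334 → |·| = √(143²+3334²) = √11136005 ≈ 3337.1, ∠ = arctan(3334/143) ≈ 87.54°
pole (s+3): 3 + j3334 → |·| = √(3²+3334²) = √11115565 ≈ 3334, ∠ = arctan(3334/3) ≈ 89.95°
pole (s+1000): 1000 + j3334 → |·| = √(1000²+3334²) = √12115556 ≈ 3480.7, ∠ = arctan(3334/1000) ≈ 73.30°
|T| = 200 · 1.1126e+07 / 1.1605e+07 ≈ 191.74
Gain = 20 log₁₀(191.74) ≈ 45.65 dB
∠T = 177.40° − 163.25° = 14.15°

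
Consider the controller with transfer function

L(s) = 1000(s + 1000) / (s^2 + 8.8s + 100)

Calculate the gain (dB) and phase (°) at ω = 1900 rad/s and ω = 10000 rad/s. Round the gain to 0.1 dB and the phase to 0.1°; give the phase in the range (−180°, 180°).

At s = jω = j1900:
zero (s+1000): 1000 + j1900 → |·| = √(1000²+1900²) = √4610000 ≈ 2147.1, ∠ = arctan(1900/1000) ≈ 62.24°
quadratic: (j1900)² + 8.8·j1900 + 100 = -3609900 + j16720 → |·| ≈ 3.6099e+06, ∠ ≈ 179.73°
|L| = 1000 · 2147.1 / 3.6099e+06 ≈ 0.59478
Gain = 20 log₁₀(0.59478) ≈ -4.51 dB
∠L = 62.24° − 179.73° = -117.49°

At s = jω = j10000:
zero (s+1000): 1000 + j10000 → |·| = √(1000²+10000²) = √101000000 ≈ 10050, ∠ = arctan(10000/1000) ≈ 84.29°
quadratic: (j10000)² + 8.8·j10000 + 100 = -99999900 + j88000 → |·| ≈ 1e+08, ∠ ≈ 179.95°
|L| = 1000 · 10050 / 1e+08 ≈ 0.1005
Gain = 20 log₁₀(0.1005) ≈ -19.96 dB
∠L = 84.29° − 179.95° = -95.66°

ω = 1900: -4.5 dB, -117.5°; ω = 10000: -20.0 dB, -95.7°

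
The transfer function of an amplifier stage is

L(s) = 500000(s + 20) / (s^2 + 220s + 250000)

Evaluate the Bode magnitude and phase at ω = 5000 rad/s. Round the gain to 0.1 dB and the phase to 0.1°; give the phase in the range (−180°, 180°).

At s = jω = j5000:
zero (s+20): 20 + j5000 → |·| = √(20²+5000²) = √25000400 ≈ 5000, ∠ = arctan(5000/20) ≈ 89.77°
quadratic: (j5000)² + 220·j5000 + 250000 = -24750000 + j1100000 → |·| ≈ 2.4774e+07, ∠ ≈ 177.46°
|L| = 500000 · 5000 / 2.4774e+07 ≈ 100.91
Gain = 20 log₁₀(100.91) ≈ 40.08 dB
∠L = 89.77° − 177.46° = -87.69°

40.1 dB, -87.7°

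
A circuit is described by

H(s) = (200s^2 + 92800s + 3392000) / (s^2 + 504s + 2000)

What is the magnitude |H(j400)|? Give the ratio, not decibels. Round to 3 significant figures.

Substitute s = j400:
Numerator: 200(j400)^2 + 92800(j400) + 3392000 = -28608000 + j37120000
Denominator: (j400)^2 + 504(j400) + 2000 = -158000 + j201600
|N| = √(28608000² + 37120000²) ≈ 4.6865e+07, ∠N ≈ 127.62°
|D| = √(158000² + 201600²) ≈ 2.5614e+05, ∠D ≈ 128.09°
|H| = 4.6865e+07 / 2.5614e+05 ≈ 182.97

183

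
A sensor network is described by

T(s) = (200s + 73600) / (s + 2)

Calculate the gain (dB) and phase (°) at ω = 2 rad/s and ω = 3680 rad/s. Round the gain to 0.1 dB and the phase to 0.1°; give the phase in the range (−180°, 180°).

ω = 2: 88.3 dB, -44.7°; ω = 3680: 46.1 dB, -5.7°

Substitute s = j2:
Numerator: 200(j2) + 73600 = 73600 + j400
Denominator: (j2) + 2 = 2 + j2
|N| = √(73600² + 400²) ≈ 73601, ∠N ≈ 0.31°
|D| = √(2² + 2²) ≈ 2.8284, ∠D ≈ 45.00°
|T| = 73601 / 2.8284 ≈ 26022
Gain = 20 log₁₀(26022) ≈ 88.31 dB
∠T = 0.31° − 45.00° = -44.69°

Substitute s = j3680:
Numerator: 200(j3680) + 73600 = 73600 + j736000
Denominator: (j3680) + 2 = 2 + j3680
|N| = √(73600² + 736000²) ≈ 7.3967e+05, ∠N ≈ 84.29°
|D| = √(2² + 3680²) ≈ 3680, ∠D ≈ 89.97°
|T| = 7.3967e+05 / 3680 ≈ 201
Gain = 20 log₁₀(201) ≈ 46.06 dB
∠T = 84.29° − 89.97° = -5.68°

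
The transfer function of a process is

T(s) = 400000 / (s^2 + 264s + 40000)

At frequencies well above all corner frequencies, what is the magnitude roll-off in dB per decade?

Each pole contributes −20 dB/decade at high frequency; each zero contributes +20 dB/decade.
Net: 0 zero(s) − 2 pole(s) → -40 dB/decade.

-40 dB/decade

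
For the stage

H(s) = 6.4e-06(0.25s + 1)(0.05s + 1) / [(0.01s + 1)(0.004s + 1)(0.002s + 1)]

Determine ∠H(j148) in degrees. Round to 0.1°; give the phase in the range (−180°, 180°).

67.7°

At ω = 148 rad/s:
zero (1 + j148·0.25) = 1 + j37 → |·| ≈ 37.014, ∠ ≈ 88.45°
zero (1 + j148·0.05) = 1 + j7.4 → |·| ≈ 7.4673, ∠ ≈ 82.30°
pole (1 + j148·0.01) = 1 + j1.48 → |·| ≈ 1.7862, ∠ ≈ 55.95°
pole (1 + j148·0.004) = 1 + j0.592 → |·| ≈ 1.1621, ∠ ≈ 30.63°
pole (1 + j148·0.002) = 1 + j0.296 → |·| ≈ 1.0429, ∠ ≈ 16.49°
∠H = (88.45° + 82.30°) − (55.95° + 30.63° + 16.49°) = 67.68°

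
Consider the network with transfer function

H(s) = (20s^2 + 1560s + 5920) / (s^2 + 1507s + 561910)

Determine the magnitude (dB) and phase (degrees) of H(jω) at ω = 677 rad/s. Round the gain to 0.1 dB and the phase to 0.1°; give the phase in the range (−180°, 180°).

Substitute s = j677:
Numerator: 20(j677)^2 + 1560(j677) + 5920 = -9160660 + j1056120
Denominator: (j677)^2 + 1507(j677) + 561910 = 103581 + j1020239
|N| = √(9160660² + 1056120²) ≈ 9.2213e+06, ∠N ≈ 173.42°
|D| = √(103581² + 1020239²) ≈ 1.0255e+06, ∠D ≈ 84.20°
|H| = 9.2213e+06 / 1.0255e+06 ≈ 8.992
Gain = 20 log₁₀(8.992) ≈ 19.08 dB
∠H = 173.42° − 84.20° = 89.22°

19.1 dB, 89.2°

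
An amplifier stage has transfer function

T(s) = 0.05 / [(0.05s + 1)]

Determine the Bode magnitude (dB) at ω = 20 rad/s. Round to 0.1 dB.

At ω = 20 rad/s:
pole (1 + j20·0.05) = 1 + j1 → |·| ≈ 1.4142, ∠ ≈ 45.00°
|T| = 0.05 · 1 / (1.4142) ≈ 0.035356
Gain = 20 log₁₀(0.035356) ≈ -29.03 dB

-29.0 dB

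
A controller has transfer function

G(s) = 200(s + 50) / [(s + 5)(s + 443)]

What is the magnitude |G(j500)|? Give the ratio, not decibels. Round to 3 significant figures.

At s = jω = j500:
zero (s+50): 50 + j500 → |·| = √(50²+500²) = √252500 ≈ 502.49, ∠ = arctan(500/50) ≈ 84.29°
pole (s+5): 5 + j500 → |·| = √(5²+500²) = √250025 ≈ 500.02, ∠ = arctan(500/5) ≈ 89.43°
pole (s+443): 443 + j500 → |·| = √(443²+500²) = √446249 ≈ 668.02, ∠ = arctan(500/443) ≈ 48.46°
|G| = 200 · 502.49 / 3.3402e+05 ≈ 0.30087

0.301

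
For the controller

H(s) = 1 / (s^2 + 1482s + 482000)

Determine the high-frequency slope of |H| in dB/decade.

-40 dB/decade

Each pole contributes −20 dB/decade at high frequency; each zero contributes +20 dB/decade.
Net: 0 zero(s) − 2 pole(s) → -40 dB/decade.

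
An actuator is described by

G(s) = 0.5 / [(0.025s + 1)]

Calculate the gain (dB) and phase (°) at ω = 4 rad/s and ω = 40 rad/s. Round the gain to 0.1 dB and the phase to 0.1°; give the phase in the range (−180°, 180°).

ω = 4: -6.1 dB, -5.7°; ω = 40: -9.0 dB, -45.0°

At ω = 4 rad/s:
pole (1 + j4·0.025) = 1 + j0.1 → |·| ≈ 1.005, ∠ ≈ 5.71°
|G| = 0.5 · 1 / (1.005) ≈ 0.49751
Gain = 20 log₁₀(0.49751) ≈ -6.06 dB
∠G = (0°) − (5.71°) = -5.71°

At ω = 40 rad/s:
pole (1 + j40·0.025) = 1 + j1 → |·| ≈ 1.4142, ∠ ≈ 45.00°
|G| = 0.5 · 1 / (1.4142) ≈ 0.35356
Gain = 20 log₁₀(0.35356) ≈ -9.03 dB
∠G = (0°) − (45.00°) = -45.00°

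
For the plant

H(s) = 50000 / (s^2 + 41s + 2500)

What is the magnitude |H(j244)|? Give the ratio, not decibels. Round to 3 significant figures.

At s = jω = j244:
quadratic: (j244)² + 41·j244 + 2500 = -57036 + j10004 → |·| ≈ 57907, ∠ ≈ 170.05°
|H| = 50000 / 57907 ≈ 0.86345

0.863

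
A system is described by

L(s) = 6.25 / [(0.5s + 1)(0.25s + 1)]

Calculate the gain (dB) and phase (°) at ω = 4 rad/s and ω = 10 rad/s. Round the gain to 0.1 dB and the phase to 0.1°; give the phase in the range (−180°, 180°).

ω = 4: 5.9 dB, -108.4°; ω = 10: -6.8 dB, -146.9°

At ω = 4 rad/s:
pole (1 + j4·0.5) = 1 + j2 → |·| ≈ 2.2361, ∠ ≈ 63.43°
pole (1 + j4·0.25) = 1 + j1 → |·| ≈ 1.4142, ∠ ≈ 45.00°
|L| = 6.25 · 1 / (2.2361 · 1.4142) ≈ 1.9764
Gain = 20 log₁₀(1.9764) ≈ 5.92 dB
∠L = (0°) − (63.43° + 45.00°) = -108.43°

At ω = 10 rad/s:
pole (1 + j10·0.5) = 1 + j5 → |·| ≈ 5.099, ∠ ≈ 78.69°
pole (1 + j10·0.25) = 1 + j2.5 → |·| ≈ 2.6926, ∠ ≈ 68.20°
|L| = 6.25 · 1 / (5.099 · 2.6926) ≈ 0.45522
Gain = 20 log₁₀(0.45522) ≈ -6.84 dB
∠L = (0°) − (78.69° + 68.20°) = -146.89°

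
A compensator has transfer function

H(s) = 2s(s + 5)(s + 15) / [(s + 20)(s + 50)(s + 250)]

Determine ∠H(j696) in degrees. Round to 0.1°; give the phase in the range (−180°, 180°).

23.9°

At s = jω = j696:
zero (s+5): 5 + j696 → |·| = √(5²+696²) = √484441 ≈ 696.02, ∠ = arctan(696/5) ≈ 89.59°
zero (s+15): 15 + j696 → |·| = √(15²+696²) = √484641 ≈ 696.16, ∠ = arctan(696/15) ≈ 88.77°
zero at origin: s = j696 → |·| = 696, ∠ = 90.00°
pole (s+20): 20 + j696 → |·| = √(20²+696²) = √484816 ≈ 696.29, ∠ = arctan(696/20) ≈ 88.35°
pole (s+50): 50 + j696 → |·| = √(50²+696²) = √486916 ≈ 697.79, ∠ = arctan(696/50) ≈ 85.89°
pole (s+250): 250 + j696 → |·| = √(250²+696²) = √546916 ≈ 739.54, ∠ = arctan(696/250) ≈ 70.24°
∠H = 268.36° − 244.48° = 23.88°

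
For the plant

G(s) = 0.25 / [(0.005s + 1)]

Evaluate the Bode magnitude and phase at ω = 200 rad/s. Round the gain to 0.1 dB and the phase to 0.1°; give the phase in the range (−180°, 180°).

-15.1 dB, -45.0°

At ω = 200 rad/s:
pole (1 + j200·0.005) = 1 + j1 → |·| ≈ 1.4142, ∠ ≈ 45.00°
|G| = 0.25 · 1 / (1.4142) ≈ 0.17678
Gain = 20 log₁₀(0.17678) ≈ -15.05 dB
∠G = (0°) − (45.00°) = -45.00°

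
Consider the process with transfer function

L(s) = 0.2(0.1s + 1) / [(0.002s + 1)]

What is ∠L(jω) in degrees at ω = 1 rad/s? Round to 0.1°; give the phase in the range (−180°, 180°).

At ω = 1 rad/s:
zero (1 + j1·0.1) = 1 + j0.1 → |·| ≈ 1.005, ∠ ≈ 5.71°
pole (1 + j1·0.002) = 1 + j0.002 → |·| ≈ 1, ∠ ≈ 0.11°
∠L = (5.71°) − (0.11°) = 5.60°

5.6°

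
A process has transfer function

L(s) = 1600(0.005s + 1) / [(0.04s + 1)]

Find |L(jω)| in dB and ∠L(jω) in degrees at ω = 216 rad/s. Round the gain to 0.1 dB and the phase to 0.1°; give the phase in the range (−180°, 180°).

At ω = 216 rad/s:
zero (1 + j216·0.005) = 1 + j1.08 → |·| ≈ 1.4719, ∠ ≈ 47.20°
pole (1 + j216·0.04) = 1 + j8.64 → |·| ≈ 8.6977, ∠ ≈ 83.40°
|L| = 1600 · 1.4719 / (8.6977) ≈ 270.77
Gain = 20 log₁₀(270.77) ≈ 48.65 dB
∠L = (47.20°) − (83.40°) = -36.20°

48.7 dB, -36.2°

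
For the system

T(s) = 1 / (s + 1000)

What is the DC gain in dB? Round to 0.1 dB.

T(0) = 1 / 1000 = 0.001
20 log₁₀(0.001) ≈ -60.00 dB

-60.0 dB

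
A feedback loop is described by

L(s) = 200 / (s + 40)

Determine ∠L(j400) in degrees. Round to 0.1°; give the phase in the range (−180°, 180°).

-84.3°

At s = jω = j400:
pole (s+40): 40 + j400 → |·| = √(40²+400²) = √161600 ≈ 402, ∠ = arctan(400/40) ≈ 84.29°
∠L = 0.00° − 84.29° = -84.29°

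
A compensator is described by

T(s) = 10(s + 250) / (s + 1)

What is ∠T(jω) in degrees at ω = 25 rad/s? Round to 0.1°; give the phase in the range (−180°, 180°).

-82.0°

At s = jω = j25:
zero (s+250): 250 + j25 → |·| = √(250²+25²) = √63125 ≈ 251.25, ∠ = arctan(25/250) ≈ 5.71°
pole (s+1): 1 + j25 → |·| = √(1²+25²) = √626 ≈ 25.02, ∠ = arctan(25/1) ≈ 87.71°
∠T = 5.71° − 87.71° = -82.00°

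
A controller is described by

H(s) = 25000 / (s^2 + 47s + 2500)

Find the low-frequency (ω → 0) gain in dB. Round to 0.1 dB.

H(0) = 25000 / 2500 = 10
20 log₁₀(10) ≈ 20.00 dB

20.0 dB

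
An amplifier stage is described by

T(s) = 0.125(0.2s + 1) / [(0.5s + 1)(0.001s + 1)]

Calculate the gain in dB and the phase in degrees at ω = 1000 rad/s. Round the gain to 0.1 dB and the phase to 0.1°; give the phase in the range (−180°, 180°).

At ω = 1000 rad/s:
zero (1 + j1000·0.2) = 1 + j200 → |·| ≈ 200, ∠ ≈ 89.71°
pole (1 + j1000·0.5) = 1 + j500 → |·| ≈ 500, ∠ ≈ 89.89°
pole (1 + j1000·0.001) = 1 + j1 → |·| ≈ 1.4142, ∠ ≈ 45.00°
|T| = 0.125 · 200 / (500 · 1.4142) ≈ 0.035356
Gain = 20 log₁₀(0.035356) ≈ -29.03 dB
∠T = (89.71°) − (89.89° + 45.00°) = -45.18°

-29.0 dB, -45.2°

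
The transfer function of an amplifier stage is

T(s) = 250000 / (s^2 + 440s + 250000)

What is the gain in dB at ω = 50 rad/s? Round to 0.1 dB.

At s = jω = j50:
quadratic: (j50)² + 440·j50 + 250000 = 247500 + j22000 → |·| ≈ 2.4848e+05, ∠ ≈ 5.08°
|T| = 250000 / 2.4848e+05 ≈ 1.0061
Gain = 20 log₁₀(1.0061) ≈ 0.05 dB

0.1 dB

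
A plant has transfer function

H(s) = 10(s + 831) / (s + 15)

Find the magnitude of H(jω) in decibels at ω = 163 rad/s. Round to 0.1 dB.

34.3 dB

At s = jω = j163:
zero (s+831): 831 + j163 → |·| = √(831²+163²) = √717130 ≈ 846.84, ∠ = arctan(163/831) ≈ 11.10°
pole (s+15): 15 + j163 → |·| = √(15²+163²) = √26794 ≈ 163.69, ∠ = arctan(163/15) ≈ 84.74°
|H| = 10 · 846.84 / 163.69 ≈ 51.734
Gain = 20 log₁₀(51.734) ≈ 34.28 dB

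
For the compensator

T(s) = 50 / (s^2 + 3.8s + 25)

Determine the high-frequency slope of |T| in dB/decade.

-40 dB/decade

Each pole contributes −20 dB/decade at high frequency; each zero contributes +20 dB/decade.
Net: 0 zero(s) − 2 pole(s) → -40 dB/decade.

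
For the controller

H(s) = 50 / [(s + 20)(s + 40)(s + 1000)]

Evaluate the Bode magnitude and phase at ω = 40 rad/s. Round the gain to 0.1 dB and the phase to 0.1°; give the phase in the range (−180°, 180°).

-94.1 dB, -110.7°

At s = jω = j40:
pole (s+20): 20 + j40 → |·| = √(20²+40²) = √2000 ≈ 44.721, ∠ = arctan(40/20) ≈ 63.43°
pole (s+40): 40 + j40 → |·| = √(40²+40²) = √3200 ≈ 56.569, ∠ = arctan(40/40) ≈ 45.00°
pole (s+1000): 1000 + j40 → |·| = √(1000²+40²) = √1001600 ≈ 1000.8, ∠ = arctan(40/1000) ≈ 2.29°
|H| = 50 / 2.5318e+06 ≈ 1.9749e-05
Gain = 20 log₁₀(1.9749e-05) ≈ -94.09 dB
∠H = 0.00° − 110.72° = -110.72°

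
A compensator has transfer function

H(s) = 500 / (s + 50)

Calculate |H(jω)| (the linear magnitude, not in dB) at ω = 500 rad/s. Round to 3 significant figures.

At s = jω = j500:
pole (s+50): 50 + j500 → |·| = √(50²+500²) = √252500 ≈ 502.49, ∠ = arctan(500/50) ≈ 84.29°
|H| = 500 / 502.49 ≈ 0.99504

0.995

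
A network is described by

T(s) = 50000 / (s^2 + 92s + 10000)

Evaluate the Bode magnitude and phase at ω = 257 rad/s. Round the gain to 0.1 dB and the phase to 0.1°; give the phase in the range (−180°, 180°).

At s = jω = j257:
quadratic: (j257)² + 92·j257 + 10000 = -56049 + j23644 → |·| ≈ 60832, ∠ ≈ 157.13°
|T| = 50000 / 60832 ≈ 0.82194
Gain = 20 log₁₀(0.82194) ≈ -1.70 dB
∠T = 0.00° − 157.13° = -157.13°

-1.7 dB, -157.1°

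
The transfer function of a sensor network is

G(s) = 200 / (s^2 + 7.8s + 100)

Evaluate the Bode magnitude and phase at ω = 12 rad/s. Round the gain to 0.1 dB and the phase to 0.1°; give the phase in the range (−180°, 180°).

5.7 dB, -115.2°

At s = jω = j12:
quadratic: (j12)² + 7.8·j12 + 100 = -44 + j93.6 → |·| ≈ 103.43, ∠ ≈ 115.18°
|G| = 200 / 103.43 ≈ 1.9337
Gain = 20 log₁₀(1.9337) ≈ 5.73 dB
∠G = 0.00° − 115.18° = -115.18°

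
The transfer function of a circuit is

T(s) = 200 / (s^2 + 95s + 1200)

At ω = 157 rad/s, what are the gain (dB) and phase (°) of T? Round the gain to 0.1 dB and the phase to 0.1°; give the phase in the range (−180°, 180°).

-42.9 dB, -147.5°

Substitute s = j157:
Numerator: 200 = 200 + j0
Denominator: (j157)^2 + 95(j157) + 1200 = -23449 + j14915
|N| = √(200² + 0²) ≈ 200, ∠N ≈ 0.00°
|D| = √(23449² + 14915²) ≈ 27791, ∠D ≈ 147.54°
|T| = 200 / 27791 ≈ 0.0071966
Gain = 20 log₁₀(0.0071966) ≈ -42.86 dB
∠T = 0.00° − 147.54° = -147.54°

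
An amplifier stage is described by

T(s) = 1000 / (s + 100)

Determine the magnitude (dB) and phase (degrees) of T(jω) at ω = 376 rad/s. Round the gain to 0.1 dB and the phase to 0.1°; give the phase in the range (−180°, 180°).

8.2 dB, -75.1°

At s = jω = j376:
pole (s+100): 100 + j376 → |·| = √(100²+376²) = √151376 ≈ 389.07, ∠ = arctan(376/100) ≈ 75.11°
|T| = 1000 / 389.07 ≈ 2.5702
Gain = 20 log₁₀(2.5702) ≈ 8.20 dB
∠T = 0.00° − 75.11° = -75.11°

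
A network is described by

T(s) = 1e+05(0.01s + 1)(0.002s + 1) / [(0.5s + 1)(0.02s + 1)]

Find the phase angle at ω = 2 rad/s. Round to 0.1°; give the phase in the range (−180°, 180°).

At ω = 2 rad/s:
zero (1 + j2·0.01) = 1 + j0.02 → |·| ≈ 1.0002, ∠ ≈ 1.15°
zero (1 + j2·0.002) = 1 + j0.004 → |·| ≈ 1, ∠ ≈ 0.23°
pole (1 + j2·0.5) = 1 + j1 → |·| ≈ 1.4142, ∠ ≈ 45.00°
pole (1 + j2·0.02) = 1 + j0.04 → |·| ≈ 1.0008, ∠ ≈ 2.29°
∠T = (1.15° + 0.23°) − (45.00° + 2.29°) = -45.91°

-45.9°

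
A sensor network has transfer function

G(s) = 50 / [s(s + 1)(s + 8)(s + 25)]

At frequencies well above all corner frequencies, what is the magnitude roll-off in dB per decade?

-80 dB/decade

Each pole contributes −20 dB/decade at high frequency; each zero contributes +20 dB/decade.
Net: 0 zero(s) − 4 pole(s) → -80 dB/decade.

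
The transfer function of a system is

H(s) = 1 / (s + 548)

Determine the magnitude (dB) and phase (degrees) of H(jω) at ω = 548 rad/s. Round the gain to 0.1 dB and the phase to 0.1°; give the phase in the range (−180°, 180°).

Substitute s = j548:
Numerator: 1 = 1 + j0
Denominator: (j548) + 548 = 548 + j548
|N| = √(1² + 0²) ≈ 1, ∠N ≈ 0.00°
|D| = √(548² + 548²) ≈ 774.99, ∠D ≈ 45.00°
|H| = 1 / 774.99 ≈ 0.0012903
Gain = 20 log₁₀(0.0012903) ≈ -57.79 dB
∠H = 0.00° − 45.00° = -45.00°

-57.8 dB, -45.0°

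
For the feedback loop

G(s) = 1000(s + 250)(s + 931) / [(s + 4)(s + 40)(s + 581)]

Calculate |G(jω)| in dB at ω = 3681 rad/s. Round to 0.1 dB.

At s = jω = j3681:
zero (s+250): 250 + j3681 → |·| = √(250²+3681²) = √13612261 ≈ 3689.5, ∠ = arctan(3681/250) ≈ 86.11°
zero (s+931): 931 + j3681 → |·| = √(931²+3681²) = √14416522 ≈ 3796.9, ∠ = arctan(3681/931) ≈ 75.81°
pole (s+4): 4 + j3681 → |·| = √(4²+3681²) = √13549777 ≈ 3681, ∠ = arctan(3681/4) ≈ 89.94°
pole (s+40): 40 + j3681 → |·| = √(40²+3681²) = √13551361 ≈ 3681.2, ∠ = arctan(3681/40) ≈ 89.38°
pole (s+581): 581 + j3681 → |·| = √(581²+3681²) = √13887322 ≈ 3726.6, ∠ = arctan(3681/581) ≈ 81.03°
|G| = 1000 · 1.4009e+07 / 5.0497e+10 ≈ 0.27742
Gain = 20 log₁₀(0.27742) ≈ -11.14 dB

-11.1 dB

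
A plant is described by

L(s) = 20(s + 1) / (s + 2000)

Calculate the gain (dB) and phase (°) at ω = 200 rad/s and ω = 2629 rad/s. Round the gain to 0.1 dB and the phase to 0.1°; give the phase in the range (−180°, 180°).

ω = 200: 6.0 dB, 84.0°; ω = 2629: 24.0 dB, 37.2°

At s = jω = j200:
zero (s+1): 1 + j200 → |·| = √(1²+200²) = √40001 ≈ 200, ∠ = arctan(200/1) ≈ 89.71°
pole (s+2000): 2000 + j200 → |·| = √(2000²+200²) = √4040000 ≈ 2010, ∠ = arctan(200/2000) ≈ 5.71°
|L| = 20 · 200 / 2010 ≈ 1.99
Gain = 20 log₁₀(1.99) ≈ 5.98 dB
∠L = 89.71° − 5.71° = 84.00°

At s = jω = j2629:
zero (s+1): 1 + j2629 → |·| = √(1²+2629²) = √6911642 ≈ 2629, ∠ = arctan(2629/1) ≈ 89.98°
pole (s+2000): 2000 + j2629 → |·| = √(2000²+2629²) = √10911641 ≈ 3303.3, ∠ = arctan(2629/2000) ≈ 52.74°
|L| = 20 · 2629 / 3303.3 ≈ 15.917
Gain = 20 log₁₀(15.917) ≈ 24.04 dB
∠L = 89.98° − 52.74° = 37.24°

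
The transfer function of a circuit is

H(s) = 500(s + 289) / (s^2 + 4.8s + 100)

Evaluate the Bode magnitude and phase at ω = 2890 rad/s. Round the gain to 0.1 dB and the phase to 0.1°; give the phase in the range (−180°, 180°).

-15.2 dB, -95.6°

At s = jω = j2890:
zero (s+289): 289 + j2890 → |·| = √(289²+2890²) = √8435621 ≈ 2904.4, ∠ = arctan(2890/289) ≈ 84.29°
quadratic: (j2890)² + 4.8·j2890 + 100 = -8352000 + j13872 → |·| ≈ 8.352e+06, ∠ ≈ 179.90°
|H| = 500 · 2904.4 / 8.352e+06 ≈ 0.17387
Gain = 20 log₁₀(0.17387) ≈ -15.20 dB
∠H = 84.29° − 179.90° = -95.61°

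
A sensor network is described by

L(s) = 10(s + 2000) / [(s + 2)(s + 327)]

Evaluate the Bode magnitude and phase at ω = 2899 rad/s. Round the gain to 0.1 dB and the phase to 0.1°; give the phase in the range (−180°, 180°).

At s = jω = j2899:
zero (s+2000): 2000 + j2899 → |·| = √(2000²+2899²) = √12404201 ≈ 3522, ∠ = arctan(2899/2000) ≈ 55.40°
pole (s+2): 2 + j2899 → |·| = √(2²+2899²) = √8404205 ≈ 2899, ∠ = arctan(2899/2) ≈ 89.96°
pole (s+327): 327 + j2899 → |·| = √(327²+2899²) = √8511130 ≈ 2917.4, ∠ = arctan(2899/327) ≈ 83.56°
|L| = 10 · 3522 / 8.4575e+06 ≈ 0.0041644
Gain = 20 log₁₀(0.0041644) ≈ -47.61 dB
∠L = 55.40° − 173.52° = -118.12°

-47.6 dB, -118.1°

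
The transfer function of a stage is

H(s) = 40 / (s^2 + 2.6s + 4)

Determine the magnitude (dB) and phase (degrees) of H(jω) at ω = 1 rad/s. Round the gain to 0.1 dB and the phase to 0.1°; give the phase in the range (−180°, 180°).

20.1 dB, -40.9°

At s = jω = j1:
quadratic: (j1)² + 2.6·j1 + 4 = 3 + j2.6 → |·| ≈ 3.9699, ∠ ≈ 40.91°
|H| = 40 / 3.9699 ≈ 10.076
Gain = 20 log₁₀(10.076) ≈ 20.07 dB
∠H = 0.00° − 40.91° = -40.91°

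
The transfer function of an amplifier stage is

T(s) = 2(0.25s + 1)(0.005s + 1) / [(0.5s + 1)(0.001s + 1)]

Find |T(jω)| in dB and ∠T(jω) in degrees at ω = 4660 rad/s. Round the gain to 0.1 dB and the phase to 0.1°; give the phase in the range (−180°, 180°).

13.8 dB, 9.6°

At ω = 4660 rad/s:
zero (1 + j4660·0.25) = 1 + j1165 → |·| ≈ 1165, ∠ ≈ 89.95°
zero (1 + j4660·0.005) = 1 + j23.3 → |·| ≈ 23.321, ∠ ≈ 87.54°
pole (1 + j4660·0.5) = 1 + j2330 → |·| ≈ 2330, ∠ ≈ 89.98°
pole (1 + j4660·0.001) = 1 + j4.66 → |·| ≈ 4.7661, ∠ ≈ 77.89°
|T| = 2 · 1165 · 23.321 / (2330 · 4.7661) ≈ 4.8931
Gain = 20 log₁₀(4.8931) ≈ 13.79 dB
∠T = (89.95° + 87.54°) − (89.98° + 77.89°) = 9.62°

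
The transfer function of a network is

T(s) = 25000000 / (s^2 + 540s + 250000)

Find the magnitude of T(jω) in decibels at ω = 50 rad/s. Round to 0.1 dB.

40.0 dB

At s = jω = j50:
quadratic: (j50)² + 540·j50 + 250000 = 247500 + j27000 → |·| ≈ 2.4897e+05, ∠ ≈ 6.23°
|T| = 25000000 / 2.4897e+05 ≈ 100.41
Gain = 20 log₁₀(100.41) ≈ 40.04 dB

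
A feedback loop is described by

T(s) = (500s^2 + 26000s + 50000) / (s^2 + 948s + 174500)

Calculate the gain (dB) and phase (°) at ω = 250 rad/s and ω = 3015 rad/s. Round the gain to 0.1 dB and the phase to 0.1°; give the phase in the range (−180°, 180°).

ω = 250: 41.7 dB, 103.5°; ω = 3015: 53.7 dB, 16.8°

Substitute s = j250:
Numerator: 500(j250)^2 + 26000(j250) + 50000 = -31200000 + j6500000
Denominator: (j250)^2 + 948(j250) + 174500 = 112000 + j237000
|N| = √(31200000² + 6500000²) ≈ 3.187e+07, ∠N ≈ 168.23°
|D| = √(112000² + 237000²) ≈ 2.6213e+05, ∠D ≈ 64.71°
|T| = 3.187e+07 / 2.6213e+05 ≈ 121.58
Gain = 20 log₁₀(121.58) ≈ 41.70 dB
∠T = 168.23° − 64.71° = 103.52°

Substitute s = j3015:
Numerator: 500(j3015)^2 + 26000(j3015) + 50000 = -4545062500 + j78390000
Denominator: (j3015)^2 + 948(j3015) + 174500 = -8915725 + j2858220
|N| = √(4545062500² + 78390000²) ≈ 4.5457e+09, ∠N ≈ 179.01°
|D| = √(8915725² + 2858220²) ≈ 9.3627e+06, ∠D ≈ 162.23°
|T| = 4.5457e+09 / 9.3627e+06 ≈ 485.51
Gain = 20 log₁₀(485.51) ≈ 53.72 dB
∠T = 179.01° − 162.23° = 16.78°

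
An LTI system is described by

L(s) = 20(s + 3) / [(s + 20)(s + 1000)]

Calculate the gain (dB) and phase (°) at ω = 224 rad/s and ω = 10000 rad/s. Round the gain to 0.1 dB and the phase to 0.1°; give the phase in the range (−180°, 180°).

ω = 224: -34.2 dB, -8.3°; ω = 10000: -54.0 dB, -84.2°

At s = jω = j224:
zero (s+3): 3 + j224 → |·| = √(3²+224²) = √50185 ≈ 224.02, ∠ = arctan(224/3) ≈ 89.23°
pole (s+20): 20 + j224 → |·| = √(20²+224²) = √50576 ≈ 224.89, ∠ = arctan(224/20) ≈ 84.90°
pole (s+1000): 1000 + j224 → |·| = √(1000²+224²) = √1050176 ≈ 1024.8, ∠ = arctan(224/1000) ≈ 12.63°
|L| = 20 · 224.02 / 2.3047e+05 ≈ 0.01944
Gain = 20 log₁₀(0.01944) ≈ -34.23 dB
∠L = 89.23° − 97.53° = -8.30°

At s = jω = j10000:
zero (s+3): 3 + j10000 → |·| = √(3²+10000²) = √100000009 ≈ 10000, ∠ = arctan(10000/3) ≈ 89.98°
pole (s+20): 20 + j10000 → |·| = √(20²+10000²) = √100000400 ≈ 10000, ∠ = arctan(10000/20) ≈ 89.89°
pole (s+1000): 1000 + j10000 → |·| = √(1000²+10000²) = √101000000 ≈ 10050, ∠ = arctan(10000/1000) ≈ 84.29°
|L| = 20 · 10000 / 1.005e+08 ≈ 0.00199
Gain = 20 log₁₀(0.00199) ≈ -54.02 dB
∠L = 89.98° − 174.18° = -84.20°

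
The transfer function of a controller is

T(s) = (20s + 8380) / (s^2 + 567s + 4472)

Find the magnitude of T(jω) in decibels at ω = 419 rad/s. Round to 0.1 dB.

-27.9 dB

Substitute s = j419:
Numerator: 20(j419) + 8380 = 8380 + j8380
Denominator: (j419)^2 + 567(j419) + 4472 = -171089 + j237573
|N| = √(8380² + 8380²) ≈ 11851, ∠N ≈ 45.00°
|D| = √(171089² + 237573²) ≈ 2.9277e+05, ∠D ≈ 125.76°
|T| = 11851 / 2.9277e+05 ≈ 0.040479
Gain = 20 log₁₀(0.040479) ≈ -27.86 dB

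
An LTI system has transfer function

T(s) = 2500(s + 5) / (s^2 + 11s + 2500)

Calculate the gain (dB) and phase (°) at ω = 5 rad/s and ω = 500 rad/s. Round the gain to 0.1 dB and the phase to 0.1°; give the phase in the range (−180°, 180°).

At s = jω = j5:
zero (s+5): 5 + j5 → |·| = √(5²+5²) = √50 ≈ 7.0711, ∠ = arctan(5/5) ≈ 45.00°
quadratic: (j5)² + 11·j5 + 2500 = 2475 + j55 → |·| ≈ 2475.6, ∠ ≈ 1.27°
|T| = 2500 · 7.0711 / 2475.6 ≈ 7.1408
Gain = 20 log₁₀(7.1408) ≈ 17.07 dB
∠T = 45.00° − 1.27° = 43.73°

At s = jω = j500:
zero (s+5): 5 + j500 → |·| = √(5²+500²) = √250025 ≈ 500.02, ∠ = arctan(500/5) ≈ 89.43°
quadratic: (j500)² + 11·j500 + 2500 = -247500 + j5500 → |·| ≈ 2.4756e+05, ∠ ≈ 178.73°
|T| = 2500 · 500.02 / 2.4756e+05 ≈ 5.0495
Gain = 20 log₁₀(5.0495) ≈ 14.06 dB
∠T = 89.43° − 178.73° = -89.30°

ω = 5: 17.1 dB, 43.7°; ω = 500: 14.1 dB, -89.3°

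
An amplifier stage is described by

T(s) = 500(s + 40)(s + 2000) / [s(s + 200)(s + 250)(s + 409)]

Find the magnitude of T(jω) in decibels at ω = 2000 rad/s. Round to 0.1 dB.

At s = jω = j2000:
zero (s+40): 40 + j2000 → |·| = √(40²+2000²) = √4001600 ≈ 2000.4, ∠ = arctan(2000/40) ≈ 88.85°
zero (s+2000): 2000 + j2000 → |·| = √(2000²+2000²) = √8000000 ≈ 2828.4, ∠ = arctan(2000/2000) ≈ 45.00°
pole (s+200): 200 + j2000 → |·| = √(200²+2000²) = √4040000 ≈ 2010, ∠ = arctan(2000/200) ≈ 84.29°
pole (s+250): 250 + j2000 → |·| = √(250²+2000²) = √4062500 ≈ 2015.6, ∠ = arctan(2000/250) ≈ 82.87°
pole (s+409): 409 + j2000 → |·| = √(409²+2000²) = √4167281 ≈ 2041.4, ∠ = arctan(2000/409) ≈ 78.44°
pole at origin: |s| = 2000, ∠ = 90.00° (in denominator)
|T| = 500 · 5.6579e+06 / 1.6541e+13 ≈ 0.00017103
Gain = 20 log₁₀(0.00017103) ≈ -75.34 dB

-75.3 dB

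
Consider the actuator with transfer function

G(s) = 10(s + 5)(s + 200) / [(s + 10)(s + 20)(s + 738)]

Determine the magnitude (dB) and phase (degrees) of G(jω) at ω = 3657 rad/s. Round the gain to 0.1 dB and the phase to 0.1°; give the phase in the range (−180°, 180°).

-51.4 dB, -81.3°

At s = jω = j3657:
zero (s+5): 5 + j3657 → |·| = √(5²+3657²) = √13373674 ≈ 3657, ∠ = arctan(3657/5) ≈ 89.92°
zero (s+200): 200 + j3657 → |·| = √(200²+3657²) = √13413649 ≈ 3662.5, ∠ = arctan(3657/200) ≈ 86.87°
pole (s+10): 10 + j3657 → |·| = √(10²+3657²) = √13373749 ≈ 3657, ∠ = arctan(3657/10) ≈ 89.84°
pole (s+20): 20 + j3657 → |·| = √(20²+3657²) = √13374049 ≈ 3657.1, ∠ = arctan(3657/20) ≈ 89.69°
pole (s+738): 738 + j3657 → |·| = √(738²+3657²) = √13918293 ≈ 3730.7, ∠ = arctan(3657/738) ≈ 78.59°
|G| = 10 · 1.3394e+07 / 4.9894e+10 ≈ 0.0026845
Gain = 20 log₁₀(0.0026845) ≈ -51.42 dB
∠G = 176.79° − 258.12° = -81.33°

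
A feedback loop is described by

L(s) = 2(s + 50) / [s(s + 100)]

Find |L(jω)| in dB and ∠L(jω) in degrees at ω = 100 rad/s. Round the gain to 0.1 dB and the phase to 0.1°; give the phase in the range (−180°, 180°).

-36.0 dB, -71.6°

At s = jω = j100:
zero (s+50): 50 + j100 → |·| = √(50²+100²) = √12500 ≈ 111.8, ∠ = arctan(100/50) ≈ 63.43°
pole (s+100): 100 + j100 → |·| = √(100²+100²) = √20000 ≈ 141.42, ∠ = arctan(100/100) ≈ 45.00°
pole at origin: |s| = 100, ∠ = 90.00° (in denominator)
|L| = 2 · 111.8 / 14142 ≈ 0.015811
Gain = 20 log₁₀(0.015811) ≈ -36.02 dB
∠L = 63.43° − 135.00° = -71.57°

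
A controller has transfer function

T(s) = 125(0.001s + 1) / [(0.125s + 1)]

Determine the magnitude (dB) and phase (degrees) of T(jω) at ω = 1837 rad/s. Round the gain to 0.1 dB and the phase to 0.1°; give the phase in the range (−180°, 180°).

At ω = 1837 rad/s:
zero (1 + j1837·0.001) = 1 + j1.837 → |·| ≈ 2.0915, ∠ ≈ 61.44°
pole (1 + j1837·0.125) = 1 + j229.625 → |·| ≈ 229.63, ∠ ≈ 89.75°
|T| = 125 · 2.0915 / (229.63) ≈ 1.1385
Gain = 20 log₁₀(1.1385) ≈ 1.13 dB
∠T = (61.44°) − (89.75°) = -28.31°

1.1 dB, -28.3°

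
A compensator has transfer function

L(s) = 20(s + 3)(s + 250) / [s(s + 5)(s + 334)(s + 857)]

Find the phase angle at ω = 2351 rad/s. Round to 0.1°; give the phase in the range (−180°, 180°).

-157.9°

At s = jω = j2351:
zero (s+3): 3 + j2351 → |·| = √(3²+2351²) = √5527210 ≈ 2351, ∠ = arctan(2351/3) ≈ 89.93°
zero (s+250): 250 + j2351 → |·| = √(250²+2351²) = √5589701 ≈ 2364.3, ∠ = arctan(2351/250) ≈ 83.93°
pole (s+5): 5 + j2351 → |·| = √(5²+2351²) = √5527226 ≈ 2351, ∠ = arctan(2351/5) ≈ 89.88°
pole (s+334): 334 + j2351 → |·| = √(334²+2351²) = √5638757 ≈ 2374.6, ∠ = arctan(2351/334) ≈ 81.91°
pole (s+857): 857 + j2351 → |·| = √(857²+2351²) = √6261650 ≈ 2502.3, ∠ = arctan(2351/857) ≈ 69.97°
pole at origin: |s| = 2351, ∠ = 90.00° (in denominator)
∠L = 173.86° − 331.76° = -157.90°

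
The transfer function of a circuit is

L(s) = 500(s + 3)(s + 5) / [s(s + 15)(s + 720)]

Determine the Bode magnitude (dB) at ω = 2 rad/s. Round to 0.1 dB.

-7.0 dB

At s = jω = j2:
zero (s+3): 3 + j2 → |·| = √(3²+2²) = √13 ≈ 3.6056, ∠ = arctan(2/3) ≈ 33.69°
zero (s+5): 5 + j2 → |·| = √(5²+2²) = √29 ≈ 5.3852, ∠ = arctan(2/5) ≈ 21.80°
pole (s+15): 15 + j2 → |·| = √(15²+2²) = √229 ≈ 15.133, ∠ = arctan(2/15) ≈ 7.59°
pole (s+720): 720 + j2 → |·| = √(720²+2²) = √518404 ≈ 720, ∠ = arctan(2/720) ≈ 0.16°
pole at origin: |s| = 2, ∠ = 90.00° (in denominator)
|L| = 500 · 19.417 / 21792 ≈ 0.44551
Gain = 20 log₁₀(0.44551) ≈ -7.02 dB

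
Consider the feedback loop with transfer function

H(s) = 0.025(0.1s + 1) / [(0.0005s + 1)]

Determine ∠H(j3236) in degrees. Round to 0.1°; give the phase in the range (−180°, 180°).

31.5°

At ω = 3236 rad/s:
zero (1 + j3236·0.1) = 1 + j323.6 → |·| ≈ 323.6, ∠ ≈ 89.82°
pole (1 + j3236·0.0005) = 1 + j1.618 → |·| ≈ 1.9021, ∠ ≈ 58.28°
∠H = (89.82°) − (58.28°) = 31.54°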